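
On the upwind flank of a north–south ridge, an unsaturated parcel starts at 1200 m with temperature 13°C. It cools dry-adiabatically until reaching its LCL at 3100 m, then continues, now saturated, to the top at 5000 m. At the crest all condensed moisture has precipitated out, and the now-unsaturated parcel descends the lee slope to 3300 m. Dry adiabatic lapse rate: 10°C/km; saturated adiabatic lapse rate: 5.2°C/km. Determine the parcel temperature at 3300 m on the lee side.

1200–3100 m, dry: Δz = 1.9 km ⇒ ΔT = -19°C; T = -6°C
3100–5000 m, saturated: Δz = 1.9 km ⇒ ΔT = -9.88°C; T = -15.88°C
5000–3300 m, dry descent: Δz = 1.7 km ⇒ ΔT = +17°C; T = 1.12°C

1.12°C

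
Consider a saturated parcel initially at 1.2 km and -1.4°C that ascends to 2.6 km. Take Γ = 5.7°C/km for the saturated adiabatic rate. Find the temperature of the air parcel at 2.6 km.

From 1200 m to 2600 m (saturated adiabatic): cools by 5.7 × 1.4 = 7.98°C, giving -9.38°C.

-9.38°C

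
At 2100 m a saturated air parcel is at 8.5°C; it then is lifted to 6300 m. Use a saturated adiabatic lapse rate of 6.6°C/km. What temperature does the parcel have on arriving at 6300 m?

-19.22°C

From 2100 m to 6300 m (saturated adiabatic): cools by 6.6 × 4.2 = 27.72°C, giving -19.22°C.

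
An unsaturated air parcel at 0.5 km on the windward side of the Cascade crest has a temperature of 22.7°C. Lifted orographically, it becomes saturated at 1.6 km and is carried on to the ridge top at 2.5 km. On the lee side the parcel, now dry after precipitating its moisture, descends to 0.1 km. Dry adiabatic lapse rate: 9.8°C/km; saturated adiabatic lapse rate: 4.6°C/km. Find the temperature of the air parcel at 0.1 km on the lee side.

Dry to 1600 m: -9.8 × 1.1 km = -10.78°C, so T = 11.92°C.
Saturated to 2500 m: -4.6 × 0.9 km = -4.14°C, so T = 7.78°C.
Dry descent to 100 m: +9.8 × 2.4 km = +23.52°C, so T = 31.3°C.

31.3°C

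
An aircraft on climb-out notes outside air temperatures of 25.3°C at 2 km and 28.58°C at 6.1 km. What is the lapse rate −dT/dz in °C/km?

-0.8°C/km

Γ = −ΔT/Δz = (25.3 − 28.58) / (6100 − 2000) m
  = -3.28°C / 4.1 km = -0.8°C/km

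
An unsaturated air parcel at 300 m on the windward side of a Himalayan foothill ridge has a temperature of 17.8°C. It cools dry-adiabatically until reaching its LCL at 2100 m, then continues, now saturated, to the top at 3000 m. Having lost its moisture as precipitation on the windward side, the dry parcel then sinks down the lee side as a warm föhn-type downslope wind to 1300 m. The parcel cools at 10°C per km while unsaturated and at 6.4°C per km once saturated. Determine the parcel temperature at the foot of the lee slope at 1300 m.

Dry to 2100 m: -10 × 1.8 km = -18°C, so T = -0.2°C.
Saturated to 3000 m: -6.4 × 0.9 km = -5.76°C, so T = -5.96°C.
Dry descent to 1300 m: +10 × 1.7 km = +17°C, so T = 11.04°C.

11.04°C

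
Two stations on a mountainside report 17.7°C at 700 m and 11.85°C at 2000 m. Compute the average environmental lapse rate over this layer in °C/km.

Γ = −ΔT/Δz = (17.7 − 11.85) / (2000 − 700) m
  = 5.85°C / 1.3 km = 4.5°C/km

4.5°C/km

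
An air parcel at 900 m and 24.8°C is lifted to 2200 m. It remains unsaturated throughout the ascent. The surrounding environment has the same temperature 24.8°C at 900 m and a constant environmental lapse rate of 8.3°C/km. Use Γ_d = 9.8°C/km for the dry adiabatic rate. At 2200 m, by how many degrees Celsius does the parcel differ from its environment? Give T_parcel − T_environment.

-1.95°C (parcel cooler than environment)

Parcel:
  900 → 2200 m (dry, 9.8°C/km): ΔT = -9.8 × 1.3 = -12.74°C → T = 12.06°C
Environment:
  900 → 2200 m (environment, 8.3°C/km): ΔT = -8.3 × 1.3 = -10.79°C → T = 14.01°C
T_parcel − T_env = 12.06 − 14.01 = -1.95°C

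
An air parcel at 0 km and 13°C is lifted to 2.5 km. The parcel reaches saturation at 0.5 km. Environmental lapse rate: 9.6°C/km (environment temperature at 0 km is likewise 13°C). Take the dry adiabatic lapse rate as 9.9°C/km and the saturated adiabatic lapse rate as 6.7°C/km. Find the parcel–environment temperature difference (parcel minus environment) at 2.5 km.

Parcel:
  From 0 m to 500 m (dry): cools by 9.9 × 0.5 = 4.95°C, giving 8.05°C.
  From 500 m to 2500 m (saturated): cools by 6.7 × 2 = 13.4°C, giving -5.35°C.
Environment:
  From 0 m to 2500 m (environment): cools by 9.6 × 2.5 = 24°C, giving -11°C.
T_parcel − T_env = -5.35 − (-11) = +5.65°C

+5.65°C (parcel warmer than environment)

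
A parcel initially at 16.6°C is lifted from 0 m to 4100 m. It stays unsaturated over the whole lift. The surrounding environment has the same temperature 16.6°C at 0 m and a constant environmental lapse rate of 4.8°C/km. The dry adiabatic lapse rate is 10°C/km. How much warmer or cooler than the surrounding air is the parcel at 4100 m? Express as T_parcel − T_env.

Parcel:
  Dry to 4100 m: -10 × 4.1 km = -41°C, so T = -24.4°C.
Environment:
  Environment to 4100 m: -4.8 × 4.1 km = -19.68°C, so T = -3.08°C.
T_parcel − T_env = -24.4 − (-3.08) = -21.32°C

-21.32°C (parcel cooler than environment)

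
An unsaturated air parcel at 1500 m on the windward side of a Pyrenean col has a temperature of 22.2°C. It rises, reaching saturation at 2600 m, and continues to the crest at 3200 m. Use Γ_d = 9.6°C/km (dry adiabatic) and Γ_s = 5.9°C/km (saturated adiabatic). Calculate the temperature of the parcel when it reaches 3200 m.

From 1500 m to 2600 m (dry): cools by 9.6 × 1.1 = 10.56°C, giving 11.64°C.
From 2600 m to 3200 m (saturated): cools by 5.9 × 0.6 = 3.54°C, giving 8.1°C.

8.1°C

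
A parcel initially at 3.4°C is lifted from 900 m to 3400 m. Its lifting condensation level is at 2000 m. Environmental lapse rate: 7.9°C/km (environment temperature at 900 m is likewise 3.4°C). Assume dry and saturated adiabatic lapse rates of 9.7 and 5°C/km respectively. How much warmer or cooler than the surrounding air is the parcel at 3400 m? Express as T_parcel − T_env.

+2.08°C (parcel warmer than environment)

Parcel:
  900–2000 m, dry: Δz = 1.1 km ⇒ ΔT = -10.67°C; T = -7.27°C
  2000–3400 m, saturated: Δz = 1.4 km ⇒ ΔT = -7°C; T = -14.27°C
Environment:
  900–3400 m, environment: Δz = 2.5 km ⇒ ΔT = -19.75°C; T = -16.35°C
T_parcel − T_env = -14.27 − (-16.35) = +2.08°C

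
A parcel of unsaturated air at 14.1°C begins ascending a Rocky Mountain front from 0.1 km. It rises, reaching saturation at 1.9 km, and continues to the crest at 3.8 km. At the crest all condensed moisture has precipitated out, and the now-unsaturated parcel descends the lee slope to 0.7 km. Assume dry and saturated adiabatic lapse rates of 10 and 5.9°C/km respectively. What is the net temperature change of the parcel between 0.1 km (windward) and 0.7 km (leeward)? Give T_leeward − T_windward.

+1.79°C

100 → 1900 m (dry, 10°C/km): ΔT = -10 × 1.8 = -18°C → T = -3.9°C
1900 → 3800 m (saturated, 5.9°C/km): ΔT = -5.9 × 1.9 = -11.21°C → T = -15.11°C
3800 → 700 m (dry descent, 10°C/km): ΔT = +10 × 3.1 = +31°C → T = 15.89°C
Net change vs windward start: 15.89 − 14.1 = +1.79°C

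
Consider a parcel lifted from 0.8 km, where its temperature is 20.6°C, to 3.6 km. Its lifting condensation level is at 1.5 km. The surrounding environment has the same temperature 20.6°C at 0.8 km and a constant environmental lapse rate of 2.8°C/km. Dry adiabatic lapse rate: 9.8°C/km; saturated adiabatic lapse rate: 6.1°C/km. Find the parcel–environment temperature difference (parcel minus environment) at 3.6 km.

-11.83°C (parcel cooler than environment)

Parcel:
  From 800 m to 1500 m (dry): cools by 9.8 × 0.7 = 6.86°C, giving 13.74°C.
  From 1500 m to 3600 m (saturated): cools by 6.1 × 2.1 = 12.81°C, giving 0.93°C.
Environment:
  From 800 m to 3600 m (environment): cools by 2.8 × 2.8 = 7.84°C, giving 12.76°C.
T_parcel − T_env = 0.93 − 12.76 = -11.83°C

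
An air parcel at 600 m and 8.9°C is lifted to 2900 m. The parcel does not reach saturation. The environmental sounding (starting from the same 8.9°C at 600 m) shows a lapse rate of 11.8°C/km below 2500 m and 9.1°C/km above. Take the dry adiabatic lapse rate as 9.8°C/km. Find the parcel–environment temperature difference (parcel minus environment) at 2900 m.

+3.52°C (parcel warmer than environment)

Parcel:
  600–2900 m, dry: Δz = 2.3 km ⇒ ΔT = -22.54°C; T = -13.64°C
Environment:
  600–2500 m, environment, lower layer: Δz = 1.9 km ⇒ ΔT = -22.42°C; T = -13.52°C
  2500–2900 m, environment, upper layer: Δz = 0.4 km ⇒ ΔT = -3.64°C; T = -17.16°C
T_parcel − T_env = -13.64 − (-17.16) = +3.52°C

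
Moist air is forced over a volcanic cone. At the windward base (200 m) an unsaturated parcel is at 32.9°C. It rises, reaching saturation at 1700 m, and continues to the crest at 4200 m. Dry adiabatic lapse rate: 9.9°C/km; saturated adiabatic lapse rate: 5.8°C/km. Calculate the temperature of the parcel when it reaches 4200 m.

3.55°C

From 200 m to 1700 m (dry): cools by 9.9 × 1.5 = 14.85°C, giving 18.05°C.
From 1700 m to 4200 m (saturated): cools by 5.8 × 2.5 = 14.5°C, giving 3.55°C.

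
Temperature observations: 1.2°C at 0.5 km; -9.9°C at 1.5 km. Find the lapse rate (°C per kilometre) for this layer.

11.1°C/km

Γ = −ΔT/Δz = (1.2 − (-9.9)) / (1500 − 500) m
  = 11.1°C / 1 km = 11.1°C/km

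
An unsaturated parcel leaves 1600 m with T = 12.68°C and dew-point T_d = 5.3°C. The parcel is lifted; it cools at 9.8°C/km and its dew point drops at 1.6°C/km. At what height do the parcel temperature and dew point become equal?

T and T_d converge at 9.8 − 1.6 = 8.2°C per km
Height above start = (12.68 − 5.3) / 8.2 = 0.9 km
LCL altitude = 1600 m + 900 m = 2500 m

2500 m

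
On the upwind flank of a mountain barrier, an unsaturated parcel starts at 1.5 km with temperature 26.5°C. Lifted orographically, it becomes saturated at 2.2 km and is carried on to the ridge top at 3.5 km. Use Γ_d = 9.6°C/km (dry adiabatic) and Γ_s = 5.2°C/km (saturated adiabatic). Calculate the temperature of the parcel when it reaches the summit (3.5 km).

1500 → 2200 m (dry, 9.6°C/km): ΔT = -9.6 × 0.7 = -6.72°C → T = 19.78°C
2200 → 3500 m (saturated, 5.2°C/km): ΔT = -5.2 × 1.3 = -6.76°C → T = 13.02°C

13.02°C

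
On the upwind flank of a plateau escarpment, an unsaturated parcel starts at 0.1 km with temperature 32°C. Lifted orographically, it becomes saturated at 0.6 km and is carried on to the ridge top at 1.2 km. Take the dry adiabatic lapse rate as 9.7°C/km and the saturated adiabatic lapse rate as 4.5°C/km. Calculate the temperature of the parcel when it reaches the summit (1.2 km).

Dry to 600 m: -9.7 × 0.5 km = -4.85°C, so T = 27.15°C.
Saturated to 1200 m: -4.5 × 0.6 km = -2.7°C, so T = 24.45°C.

24.45°C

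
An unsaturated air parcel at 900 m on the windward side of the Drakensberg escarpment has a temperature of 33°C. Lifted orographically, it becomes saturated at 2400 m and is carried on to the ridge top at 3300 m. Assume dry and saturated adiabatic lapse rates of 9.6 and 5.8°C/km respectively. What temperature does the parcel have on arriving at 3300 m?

13.38°C

900 → 2400 m (dry, 9.6°C/km): ΔT = -9.6 × 1.5 = -14.4°C → T = 18.6°C
2400 → 3300 m (saturated, 5.8°C/km): ΔT = -5.8 × 0.9 = -5.22°C → T = 13.38°C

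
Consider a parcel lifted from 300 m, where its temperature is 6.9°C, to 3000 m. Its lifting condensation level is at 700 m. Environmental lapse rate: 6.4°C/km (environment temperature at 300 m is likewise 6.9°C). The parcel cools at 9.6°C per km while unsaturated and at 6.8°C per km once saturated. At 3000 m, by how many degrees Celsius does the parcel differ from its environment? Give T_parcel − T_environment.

Parcel:
  300–700 m, dry: Δz = 0.4 km ⇒ ΔT = -3.84°C; T = 3.06°C
  700–3000 m, saturated: Δz = 2.3 km ⇒ ΔT = -15.64°C; T = -12.58°C
Environment:
  300–3000 m, environment: Δz = 2.7 km ⇒ ΔT = -17.28°C; T = -10.38°C
T_parcel − T_env = -12.58 − (-10.38) = -2.2°C

-2.2°C (parcel cooler than environment)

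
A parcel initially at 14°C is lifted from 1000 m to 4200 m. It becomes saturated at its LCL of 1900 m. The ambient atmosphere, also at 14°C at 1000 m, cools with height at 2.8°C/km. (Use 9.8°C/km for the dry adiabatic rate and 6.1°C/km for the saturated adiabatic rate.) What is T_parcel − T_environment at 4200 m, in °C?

-13.89°C (parcel cooler than environment)

Parcel:
  Dry to 1900 m: -9.8 × 0.9 km = -8.82°C, so T = 5.18°C.
  Saturated to 4200 m: -6.1 × 2.3 km = -14.03°C, so T = -8.85°C.
Environment:
  Environment to 4200 m: -2.8 × 3.2 km = -8.96°C, so T = 5.04°C.
T_parcel − T_env = -8.85 − 5.04 = -13.89°C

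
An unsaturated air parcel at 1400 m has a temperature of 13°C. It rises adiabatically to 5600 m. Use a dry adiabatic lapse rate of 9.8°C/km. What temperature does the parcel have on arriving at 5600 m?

-28.16°C

1400–5600 m, dry adiabatic: Δz = 4.2 km ⇒ ΔT = -41.16°C; T = -28.16°C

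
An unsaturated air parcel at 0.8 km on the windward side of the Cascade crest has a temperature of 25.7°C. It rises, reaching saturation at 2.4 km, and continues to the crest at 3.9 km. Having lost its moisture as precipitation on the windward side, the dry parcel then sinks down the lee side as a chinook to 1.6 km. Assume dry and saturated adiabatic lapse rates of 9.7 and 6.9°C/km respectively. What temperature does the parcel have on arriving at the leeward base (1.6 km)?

22.14°C

800–2400 m, dry: Δz = 1.6 km ⇒ ΔT = -15.52°C; T = 10.18°C
2400–3900 m, saturated: Δz = 1.5 km ⇒ ΔT = -10.35°C; T = -0.17°C
3900–1600 m, dry descent: Δz = 2.3 km ⇒ ΔT = +22.31°C; T = 22.14°C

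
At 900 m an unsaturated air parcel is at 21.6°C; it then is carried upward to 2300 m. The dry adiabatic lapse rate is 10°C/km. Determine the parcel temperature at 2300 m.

900 → 2300 m (dry adiabatic, 10°C/km): ΔT = -10 × 1.4 = -14°C → T = 7.6°C

7.6°C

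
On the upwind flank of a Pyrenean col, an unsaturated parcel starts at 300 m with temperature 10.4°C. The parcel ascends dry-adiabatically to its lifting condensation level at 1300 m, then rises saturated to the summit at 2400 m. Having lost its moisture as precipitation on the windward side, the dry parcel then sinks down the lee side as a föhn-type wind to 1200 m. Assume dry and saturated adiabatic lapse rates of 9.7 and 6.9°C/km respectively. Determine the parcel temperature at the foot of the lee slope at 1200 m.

300 → 1300 m (dry, 9.7°C/km): ΔT = -9.7 × 1 = -9.7°C → T = 0.7°C
1300 → 2400 m (saturated, 6.9°C/km): ΔT = -6.9 × 1.1 = -7.59°C → T = -6.89°C
2400 → 1200 m (dry descent, 9.7°C/km): ΔT = +9.7 × 1.2 = +11.64°C → T = 4.75°C

4.75°C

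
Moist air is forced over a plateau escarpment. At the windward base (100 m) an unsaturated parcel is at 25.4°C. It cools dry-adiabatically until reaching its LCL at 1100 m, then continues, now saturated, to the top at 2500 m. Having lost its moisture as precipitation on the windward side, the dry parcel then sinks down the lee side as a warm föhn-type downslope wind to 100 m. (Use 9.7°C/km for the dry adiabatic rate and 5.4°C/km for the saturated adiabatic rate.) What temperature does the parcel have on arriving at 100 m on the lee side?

31.42°C

From 100 m to 1100 m (dry): cools by 9.7 × 1 = 9.7°C, giving 15.7°C.
From 1100 m to 2500 m (saturated): cools by 5.4 × 1.4 = 7.56°C, giving 8.14°C.
From 2500 m to 100 m (dry descent): warms by 9.7 × 2.4 = 23.28°C, giving 31.42°C.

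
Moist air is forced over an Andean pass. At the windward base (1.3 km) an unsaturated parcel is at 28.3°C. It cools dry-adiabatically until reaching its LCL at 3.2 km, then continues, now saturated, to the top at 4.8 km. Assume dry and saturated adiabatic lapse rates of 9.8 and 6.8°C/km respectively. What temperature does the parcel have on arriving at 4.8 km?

1300–3200 m, dry: Δz = 1.9 km ⇒ ΔT = -18.62°C; T = 9.68°C
3200–4800 m, saturated: Δz = 1.6 km ⇒ ΔT = -10.88°C; T = -1.2°C

-1.2°C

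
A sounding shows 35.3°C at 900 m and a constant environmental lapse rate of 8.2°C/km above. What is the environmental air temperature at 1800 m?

900–1800 m, environmental: Δz = 0.9 km ⇒ ΔT = -7.38°C; T = 27.92°C

27.92°C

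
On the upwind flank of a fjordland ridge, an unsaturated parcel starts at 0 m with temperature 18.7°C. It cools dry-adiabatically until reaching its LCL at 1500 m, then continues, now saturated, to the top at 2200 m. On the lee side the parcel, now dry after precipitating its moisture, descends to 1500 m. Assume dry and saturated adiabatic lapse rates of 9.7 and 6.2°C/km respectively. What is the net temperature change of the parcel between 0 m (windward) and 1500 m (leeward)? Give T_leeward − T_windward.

0 → 1500 m (dry, 9.7°C/km): ΔT = -9.7 × 1.5 = -14.55°C → T = 4.15°C
1500 → 2200 m (saturated, 6.2°C/km): ΔT = -6.2 × 0.7 = -4.34°C → T = -0.19°C
2200 → 1500 m (dry descent, 9.7°C/km): ΔT = +9.7 × 0.7 = +6.79°C → T = 6.6°C
Net change vs windward start: 6.6 − 18.7 = -12.1°C

-12.1°C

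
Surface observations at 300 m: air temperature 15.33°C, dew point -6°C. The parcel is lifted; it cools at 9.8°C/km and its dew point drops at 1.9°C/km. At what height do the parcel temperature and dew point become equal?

T and T_d converge at 9.8 − 1.9 = 7.9°C per km
Height above start = (15.33 − (-6)) / 7.9 = 2.7 km
LCL altitude = 300 m + 2700 m = 3000 m

3000 m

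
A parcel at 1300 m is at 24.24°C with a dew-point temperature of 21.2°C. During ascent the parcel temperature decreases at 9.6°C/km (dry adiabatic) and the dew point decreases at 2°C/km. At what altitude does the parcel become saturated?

1700 m

T and T_d converge at 9.6 − 2 = 7.6°C per km
Height above start = (24.24 − 21.2) / 7.6 = 0.4 km
LCL altitude = 1300 m + 400 m = 1700 m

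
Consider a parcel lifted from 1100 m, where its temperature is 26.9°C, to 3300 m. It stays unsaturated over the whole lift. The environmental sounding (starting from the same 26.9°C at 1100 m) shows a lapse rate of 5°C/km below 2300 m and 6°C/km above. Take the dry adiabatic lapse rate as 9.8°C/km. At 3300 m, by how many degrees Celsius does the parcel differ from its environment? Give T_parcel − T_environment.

-9.56°C (parcel cooler than environment)

Parcel:
  1100 → 3300 m (dry, 9.8°C/km): ΔT = -9.8 × 2.2 = -21.56°C → T = 5.34°C
Environment:
  1100 → 2300 m (environment, lower layer, 5°C/km): ΔT = -5 × 1.2 = -6°C → T = 20.9°C
  2300 → 3300 m (environment, upper layer, 6°C/km): ΔT = -6 × 1 = -6°C → T = 14.9°C
T_parcel − T_env = 5.34 − 14.9 = -9.56°C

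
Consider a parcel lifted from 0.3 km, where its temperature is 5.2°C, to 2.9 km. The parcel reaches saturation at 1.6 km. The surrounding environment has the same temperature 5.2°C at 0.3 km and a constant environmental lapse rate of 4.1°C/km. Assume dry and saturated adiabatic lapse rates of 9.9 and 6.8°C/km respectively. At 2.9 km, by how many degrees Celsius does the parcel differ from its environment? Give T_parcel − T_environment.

Parcel:
  From 300 m to 1600 m (dry): cools by 9.9 × 1.3 = 12.87°C, giving -7.67°C.
  From 1600 m to 2900 m (saturated): cools by 6.8 × 1.3 = 8.84°C, giving -16.51°C.
Environment:
  From 300 m to 2900 m (environment): cools by 4.1 × 2.6 = 10.66°C, giving -5.46°C.
T_parcel − T_env = -16.51 − (-5.46) = -11.05°C

-11.05°C (parcel cooler than environment)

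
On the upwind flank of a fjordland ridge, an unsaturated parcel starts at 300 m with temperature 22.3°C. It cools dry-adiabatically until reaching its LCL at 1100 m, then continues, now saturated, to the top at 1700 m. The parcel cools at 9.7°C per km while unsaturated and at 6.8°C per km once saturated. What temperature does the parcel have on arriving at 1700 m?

10.46°C

300 → 1100 m (dry, 9.7°C/km): ΔT = -9.7 × 0.8 = -7.76°C → T = 14.54°C
1100 → 1700 m (saturated, 6.8°C/km): ΔT = -6.8 × 0.6 = -4.08°C → T = 10.46°C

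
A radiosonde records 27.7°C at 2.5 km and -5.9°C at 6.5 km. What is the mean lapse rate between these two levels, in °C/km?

8.4°C/km

Γ = −ΔT/Δz = (27.7 − (-5.9)) / (6500 − 2500) m
  = 33.6°C / 4 km = 8.4°C/km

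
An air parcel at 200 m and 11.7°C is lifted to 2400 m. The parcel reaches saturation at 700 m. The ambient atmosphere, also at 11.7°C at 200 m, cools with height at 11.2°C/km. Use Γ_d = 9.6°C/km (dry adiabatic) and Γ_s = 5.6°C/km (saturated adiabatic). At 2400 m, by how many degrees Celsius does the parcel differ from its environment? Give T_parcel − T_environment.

+10.32°C (parcel warmer than environment)

Parcel:
  200 → 700 m (dry, 9.6°C/km): ΔT = -9.6 × 0.5 = -4.8°C → T = 6.9°C
  700 → 2400 m (saturated, 5.6°C/km): ΔT = -5.6 × 1.7 = -9.52°C → T = -2.62°C
Environment:
  200 → 2400 m (environment, 11.2°C/km): ΔT = -11.2 × 2.2 = -24.64°C → T = -12.94°C
T_parcel − T_env = -2.62 − (-12.94) = +10.32°C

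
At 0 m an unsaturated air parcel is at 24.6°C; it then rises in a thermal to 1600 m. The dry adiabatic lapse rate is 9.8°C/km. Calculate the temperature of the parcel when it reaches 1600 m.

8.92°C

Dry adiabatic to 1600 m: -9.8 × 1.6 km = -15.68°C, so T = 8.92°C.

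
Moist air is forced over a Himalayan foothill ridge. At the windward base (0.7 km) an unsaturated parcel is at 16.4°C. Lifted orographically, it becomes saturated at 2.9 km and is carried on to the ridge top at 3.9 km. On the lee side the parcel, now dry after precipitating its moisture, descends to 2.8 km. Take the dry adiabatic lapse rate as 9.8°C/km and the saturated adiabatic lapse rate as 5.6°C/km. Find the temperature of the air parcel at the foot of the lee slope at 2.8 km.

Dry to 2900 m: -9.8 × 2.2 km = -21.56°C, so T = -5.16°C.
Saturated to 3900 m: -5.6 × 1 km = -5.6°C, so T = -10.76°C.
Dry descent to 2800 m: +9.8 × 1.1 km = +10.78°C, so T = 0.02°C.

0.02°C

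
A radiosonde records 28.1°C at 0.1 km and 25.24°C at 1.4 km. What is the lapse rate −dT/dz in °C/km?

Γ = −ΔT/Δz = (28.1 − 25.24) / (1400 − 100) m
  = 2.86°C / 1.3 km = 2.2°C/km

2.2°C/km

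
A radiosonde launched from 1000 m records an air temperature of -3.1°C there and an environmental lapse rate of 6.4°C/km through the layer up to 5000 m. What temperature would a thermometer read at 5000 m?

-28.7°C

From 1000 m to 5000 m (environmental): cools by 6.4 × 4 = 25.6°C, giving -28.7°C.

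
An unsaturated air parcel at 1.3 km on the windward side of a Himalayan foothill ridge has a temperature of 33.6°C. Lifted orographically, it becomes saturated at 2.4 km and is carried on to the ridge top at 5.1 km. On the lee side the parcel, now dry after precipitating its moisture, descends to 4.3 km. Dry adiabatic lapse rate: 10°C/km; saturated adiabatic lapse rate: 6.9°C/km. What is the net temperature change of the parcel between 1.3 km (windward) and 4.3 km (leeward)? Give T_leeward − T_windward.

-21.63°C

From 1300 m to 2400 m (dry): cools by 10 × 1.1 = 11°C, giving 22.6°C.
From 2400 m to 5100 m (saturated): cools by 6.9 × 2.7 = 18.63°C, giving 3.97°C.
From 5100 m to 4300 m (dry descent): warms by 10 × 0.8 = 8°C, giving 11.97°C.
Net change vs windward start: 11.97 − 33.6 = -21.63°C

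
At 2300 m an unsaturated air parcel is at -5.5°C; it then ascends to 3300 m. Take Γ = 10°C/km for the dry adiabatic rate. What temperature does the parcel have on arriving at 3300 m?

2300–3300 m, dry adiabatic: Δz = 1 km ⇒ ΔT = -10°C; T = -15.5°C

-15.5°C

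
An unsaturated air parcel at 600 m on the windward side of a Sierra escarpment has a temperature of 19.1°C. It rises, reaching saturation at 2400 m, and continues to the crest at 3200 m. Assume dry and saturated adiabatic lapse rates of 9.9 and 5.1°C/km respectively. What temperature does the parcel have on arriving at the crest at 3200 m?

-2.8°C

Dry to 2400 m: -9.9 × 1.8 km = -17.82°C, so T = 1.28°C.
Saturated to 3200 m: -5.1 × 0.8 km = -4.08°C, so T = -2.8°C.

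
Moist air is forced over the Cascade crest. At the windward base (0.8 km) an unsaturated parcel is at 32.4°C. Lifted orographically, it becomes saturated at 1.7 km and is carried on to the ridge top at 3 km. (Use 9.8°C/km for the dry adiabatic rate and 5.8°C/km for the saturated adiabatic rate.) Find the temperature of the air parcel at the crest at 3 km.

16.04°C

From 800 m to 1700 m (dry): cools by 9.8 × 0.9 = 8.82°C, giving 23.58°C.
From 1700 m to 3000 m (saturated): cools by 5.8 × 1.3 = 7.54°C, giving 16.04°C.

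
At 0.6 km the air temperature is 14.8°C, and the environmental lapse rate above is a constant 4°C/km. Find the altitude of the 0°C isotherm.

4.3 km

Height above start = (14.8 − 0) / 4 = 3.7 km
Altitude = 600 m + 3700 m = 4300 m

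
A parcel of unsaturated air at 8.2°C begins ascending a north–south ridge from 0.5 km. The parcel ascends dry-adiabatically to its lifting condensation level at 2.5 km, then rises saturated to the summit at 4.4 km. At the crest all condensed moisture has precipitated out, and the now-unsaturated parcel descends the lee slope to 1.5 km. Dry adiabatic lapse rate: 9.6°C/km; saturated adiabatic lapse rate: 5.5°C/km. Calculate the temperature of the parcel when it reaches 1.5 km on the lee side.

6.39°C

500 → 2500 m (dry, 9.6°C/km): ΔT = -9.6 × 2 = -19.2°C → T = -11°C
2500 → 4400 m (saturated, 5.5°C/km): ΔT = -5.5 × 1.9 = -10.45°C → T = -21.45°C
4400 → 1500 m (dry descent, 9.6°C/km): ΔT = +9.6 × 2.9 = +27.84°C → T = 6.39°C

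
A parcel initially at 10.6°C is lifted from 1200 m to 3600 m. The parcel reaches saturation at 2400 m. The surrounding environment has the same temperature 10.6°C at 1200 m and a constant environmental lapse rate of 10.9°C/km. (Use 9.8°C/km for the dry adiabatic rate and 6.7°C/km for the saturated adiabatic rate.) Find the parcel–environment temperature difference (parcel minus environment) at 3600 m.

Parcel:
  1200–2400 m, dry: Δz = 1.2 km ⇒ ΔT = -11.76°C; T = -1.16°C
  2400–3600 m, saturated: Δz = 1.2 km ⇒ ΔT = -8.04°C; T = -9.2°C
Environment:
  1200–3600 m, environment: Δz = 2.4 km ⇒ ΔT = -26.16°C; T = -15.56°C
T_parcel − T_env = -9.2 − (-15.56) = +6.36°C

+6.36°C (parcel warmer than environment)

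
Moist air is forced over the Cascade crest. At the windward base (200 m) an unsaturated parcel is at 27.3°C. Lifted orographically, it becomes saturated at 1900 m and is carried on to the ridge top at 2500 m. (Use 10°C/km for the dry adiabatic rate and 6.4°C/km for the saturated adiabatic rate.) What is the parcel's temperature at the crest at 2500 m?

From 200 m to 1900 m (dry): cools by 10 × 1.7 = 17°C, giving 10.3°C.
From 1900 m to 2500 m (saturated): cools by 6.4 × 0.6 = 3.84°C, giving 6.46°C.

6.46°C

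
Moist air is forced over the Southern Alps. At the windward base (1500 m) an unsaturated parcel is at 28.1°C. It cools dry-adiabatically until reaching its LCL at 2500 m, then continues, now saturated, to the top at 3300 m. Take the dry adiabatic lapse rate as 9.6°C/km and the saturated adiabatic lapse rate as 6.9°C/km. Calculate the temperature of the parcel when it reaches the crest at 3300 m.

12.98°C

1500–2500 m, dry: Δz = 1 km ⇒ ΔT = -9.6°C; T = 18.5°C
2500–3300 m, saturated: Δz = 0.8 km ⇒ ΔT = -5.52°C; T = 12.98°C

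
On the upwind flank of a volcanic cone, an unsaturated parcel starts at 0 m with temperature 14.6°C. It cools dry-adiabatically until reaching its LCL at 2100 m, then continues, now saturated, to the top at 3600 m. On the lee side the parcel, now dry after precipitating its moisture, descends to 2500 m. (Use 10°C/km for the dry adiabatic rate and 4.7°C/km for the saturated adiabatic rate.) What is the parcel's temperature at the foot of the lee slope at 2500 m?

-2.45°C

0–2100 m, dry: Δz = 2.1 km ⇒ ΔT = -21°C; T = -6.4°C
2100–3600 m, saturated: Δz = 1.5 km ⇒ ΔT = -7.05°C; T = -13.45°C
3600–2500 m, dry descent: Δz = 1.1 km ⇒ ΔT = +11°C; T = -2.45°C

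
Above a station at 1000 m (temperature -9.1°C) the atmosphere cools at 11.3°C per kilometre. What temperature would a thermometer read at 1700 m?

1000 → 1700 m (environmental, 11.3°C/km): ΔT = -11.3 × 0.7 = -7.91°C → T = -17.01°C

-17.01°C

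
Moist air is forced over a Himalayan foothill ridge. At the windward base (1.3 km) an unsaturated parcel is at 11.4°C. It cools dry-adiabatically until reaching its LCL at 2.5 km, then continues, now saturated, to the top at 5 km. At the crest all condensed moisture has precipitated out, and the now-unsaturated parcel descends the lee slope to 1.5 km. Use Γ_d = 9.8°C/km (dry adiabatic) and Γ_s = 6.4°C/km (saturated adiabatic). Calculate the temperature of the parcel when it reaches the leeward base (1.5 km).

From 1300 m to 2500 m (dry): cools by 9.8 × 1.2 = 11.76°C, giving -0.36°C.
From 2500 m to 5000 m (saturated): cools by 6.4 × 2.5 = 16°C, giving -16.36°C.
From 5000 m to 1500 m (dry descent): warms by 9.8 × 3.5 = 34.3°C, giving 17.94°C.

17.94°C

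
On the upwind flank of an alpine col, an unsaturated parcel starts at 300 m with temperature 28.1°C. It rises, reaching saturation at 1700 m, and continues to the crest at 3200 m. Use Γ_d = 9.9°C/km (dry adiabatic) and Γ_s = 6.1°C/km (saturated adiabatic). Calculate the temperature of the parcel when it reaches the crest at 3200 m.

Dry to 1700 m: -9.9 × 1.4 km = -13.86°C, so T = 14.24°C.
Saturated to 3200 m: -6.1 × 1.5 km = -9.15°C, so T = 5.09°C.

5.09°C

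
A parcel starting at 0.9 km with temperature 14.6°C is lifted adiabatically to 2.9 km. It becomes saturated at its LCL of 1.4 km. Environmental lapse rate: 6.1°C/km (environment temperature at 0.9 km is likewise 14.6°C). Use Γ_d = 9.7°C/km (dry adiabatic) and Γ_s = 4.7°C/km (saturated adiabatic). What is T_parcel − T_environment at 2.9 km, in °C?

+0.3°C (parcel warmer than environment)

Parcel:
  900–1400 m, dry: Δz = 0.5 km ⇒ ΔT = -4.85°C; T = 9.75°C
  1400–2900 m, saturated: Δz = 1.5 km ⇒ ΔT = -7.05°C; T = 2.7°C
Environment:
  900–2900 m, environment: Δz = 2 km ⇒ ΔT = -12.2°C; T = 2.4°C
T_parcel − T_env = 2.7 − 2.4 = +0.3°C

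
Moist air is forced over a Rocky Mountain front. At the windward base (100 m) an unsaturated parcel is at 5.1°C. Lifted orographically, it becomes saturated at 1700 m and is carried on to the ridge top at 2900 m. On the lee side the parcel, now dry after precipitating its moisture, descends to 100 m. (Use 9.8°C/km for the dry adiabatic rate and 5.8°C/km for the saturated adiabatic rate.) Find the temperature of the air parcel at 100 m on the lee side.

9.9°C

Dry to 1700 m: -9.8 × 1.6 km = -15.68°C, so T = -10.58°C.
Saturated to 2900 m: -5.8 × 1.2 km = -6.96°C, so T = -17.54°C.
Dry descent to 100 m: +9.8 × 2.8 km = +27.44°C, so T = 9.9°C.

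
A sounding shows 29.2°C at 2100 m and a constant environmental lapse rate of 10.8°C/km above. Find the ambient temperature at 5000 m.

-2.12°C

Environmental to 5000 m: -10.8 × 2.9 km = -31.32°C, so T = -2.12°C.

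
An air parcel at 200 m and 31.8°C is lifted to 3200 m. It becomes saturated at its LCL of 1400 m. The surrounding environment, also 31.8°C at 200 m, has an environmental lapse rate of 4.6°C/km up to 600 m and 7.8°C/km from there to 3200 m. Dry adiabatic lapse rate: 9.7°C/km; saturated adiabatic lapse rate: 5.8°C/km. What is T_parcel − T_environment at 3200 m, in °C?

+0.04°C (parcel warmer than environment)

Parcel:
  200–1400 m, dry: Δz = 1.2 km ⇒ ΔT = -11.64°C; T = 20.16°C
  1400–3200 m, saturated: Δz = 1.8 km ⇒ ΔT = -10.44°C; T = 9.72°C
Environment:
  200–600 m, environment, lower layer: Δz = 0.4 km ⇒ ΔT = -1.84°C; T = 29.96°C
  600–3200 m, environment, upper layer: Δz = 2.6 km ⇒ ΔT = -20.28°C; T = 9.68°C
T_parcel − T_env = 9.72 − 9.68 = +0.04°C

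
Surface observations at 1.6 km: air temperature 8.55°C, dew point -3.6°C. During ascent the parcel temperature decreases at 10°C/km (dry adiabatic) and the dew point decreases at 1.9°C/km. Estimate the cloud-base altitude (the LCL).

3.1 km

T and T_d converge at 10 − 1.9 = 8.1°C per km
Height above start = (8.55 − (-3.6)) / 8.1 = 1.5 km
LCL altitude = 1600 m + 1500 m = 3100 m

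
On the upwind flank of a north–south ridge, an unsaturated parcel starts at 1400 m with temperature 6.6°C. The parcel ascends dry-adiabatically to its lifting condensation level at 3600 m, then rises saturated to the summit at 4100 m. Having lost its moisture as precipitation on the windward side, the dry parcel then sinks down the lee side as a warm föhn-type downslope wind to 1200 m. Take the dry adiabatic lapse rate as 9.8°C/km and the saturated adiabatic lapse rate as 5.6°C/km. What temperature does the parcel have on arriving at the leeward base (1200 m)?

1400–3600 m, dry: Δz = 2.2 km ⇒ ΔT = -21.56°C; T = -14.96°C
3600–4100 m, saturated: Δz = 0.5 km ⇒ ΔT = -2.8°C; T = -17.76°C
4100–1200 m, dry descent: Δz = 2.9 km ⇒ ΔT = +28.42°C; T = 10.66°C

10.66°C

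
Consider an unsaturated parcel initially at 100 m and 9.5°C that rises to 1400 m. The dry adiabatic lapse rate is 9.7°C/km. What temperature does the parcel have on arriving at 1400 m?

-3.11°C

100 → 1400 m (dry adiabatic, 9.7°C/km): ΔT = -9.7 × 1.3 = -12.61°C → T = -3.11°C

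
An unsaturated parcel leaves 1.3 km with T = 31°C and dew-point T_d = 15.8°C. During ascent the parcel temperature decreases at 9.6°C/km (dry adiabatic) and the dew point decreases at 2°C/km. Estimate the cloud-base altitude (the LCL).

3.3 km

T and T_d converge at 9.6 − 2 = 7.6°C per km
Height above start = (31 − 15.8) / 7.6 = 2 km
LCL altitude = 1300 m + 2000 m = 3300 m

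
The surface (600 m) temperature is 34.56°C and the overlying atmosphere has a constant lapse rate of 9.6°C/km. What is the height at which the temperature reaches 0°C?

Height above start = (34.56 − 0) / 9.6 = 3.6 km
Altitude = 600 m + 3600 m = 4200 m

4200 m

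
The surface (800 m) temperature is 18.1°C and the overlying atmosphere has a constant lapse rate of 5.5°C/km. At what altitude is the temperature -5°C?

Height above start = (18.1 − (-5)) / 5.5 = 4.2 km
Altitude = 800 m + 4200 m = 5000 m

5000 m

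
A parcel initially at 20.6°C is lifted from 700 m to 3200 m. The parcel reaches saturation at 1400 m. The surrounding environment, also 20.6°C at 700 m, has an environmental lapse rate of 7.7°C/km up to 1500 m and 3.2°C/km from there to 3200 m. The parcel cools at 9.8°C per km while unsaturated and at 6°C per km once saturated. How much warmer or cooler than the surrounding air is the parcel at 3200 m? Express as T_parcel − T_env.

-6.06°C (parcel cooler than environment)

Parcel:
  From 700 m to 1400 m (dry): cools by 9.8 × 0.7 = 6.86°C, giving 13.74°C.
  From 1400 m to 3200 m (saturated): cools by 6 × 1.8 = 10.8°C, giving 2.94°C.
Environment:
  From 700 m to 1500 m (environment, lower layer): cools by 7.7 × 0.8 = 6.16°C, giving 14.44°C.
  From 1500 m to 3200 m (environment, upper layer): cools by 3.2 × 1.7 = 5.44°C, giving 9°C.
T_parcel − T_env = 2.94 − 9 = -6.06°C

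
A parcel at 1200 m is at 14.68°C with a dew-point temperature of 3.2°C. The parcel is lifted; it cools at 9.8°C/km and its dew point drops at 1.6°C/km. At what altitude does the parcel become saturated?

2600 m

T and T_d converge at 9.8 − 1.6 = 8.2°C per km
Height above start = (14.68 − 3.2) / 8.2 = 1.4 km
LCL altitude = 1200 m + 1400 m = 2600 m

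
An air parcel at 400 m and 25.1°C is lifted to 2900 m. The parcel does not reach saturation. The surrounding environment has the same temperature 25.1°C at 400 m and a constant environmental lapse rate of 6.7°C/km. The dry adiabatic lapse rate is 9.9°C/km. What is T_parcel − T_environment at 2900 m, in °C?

-8°C (parcel cooler than environment)

Parcel:
  From 400 m to 2900 m (dry): cools by 9.9 × 2.5 = 24.75°C, giving 0.35°C.
Environment:
  From 400 m to 2900 m (environment): cools by 6.7 × 2.5 = 16.75°C, giving 8.35°C.
T_parcel − T_env = 0.35 − 8.35 = -8°C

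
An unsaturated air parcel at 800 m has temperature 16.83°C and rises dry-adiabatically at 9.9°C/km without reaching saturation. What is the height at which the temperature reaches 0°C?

2500 m

Height above start = (16.83 − 0) / 9.9 = 1.7 km
Altitude = 800 m + 1700 m = 2500 m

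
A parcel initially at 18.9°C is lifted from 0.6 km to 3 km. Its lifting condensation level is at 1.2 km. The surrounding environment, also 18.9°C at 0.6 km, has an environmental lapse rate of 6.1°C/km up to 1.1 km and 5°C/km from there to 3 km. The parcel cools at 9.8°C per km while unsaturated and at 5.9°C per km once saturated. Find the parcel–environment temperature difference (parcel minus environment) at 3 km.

-3.95°C (parcel cooler than environment)

Parcel:
  Dry to 1200 m: -9.8 × 0.6 km = -5.88°C, so T = 13.02°C.
  Saturated to 3000 m: -5.9 × 1.8 km = -10.62°C, so T = 2.4°C.
Environment:
  Environment, lower layer to 1100 m: -6.1 × 0.5 km = -3.05°C, so T = 15.85°C.
  Environment, upper layer to 3000 m: -5 × 1.9 km = -9.5°C, so T = 6.35°C.
T_parcel − T_env = 2.4 − 6.35 = -3.95°C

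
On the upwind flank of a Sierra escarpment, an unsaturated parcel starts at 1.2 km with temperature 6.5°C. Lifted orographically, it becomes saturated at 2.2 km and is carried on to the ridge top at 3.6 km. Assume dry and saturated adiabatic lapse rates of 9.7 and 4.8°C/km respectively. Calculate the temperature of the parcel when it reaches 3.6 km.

-9.92°C

From 1200 m to 2200 m (dry): cools by 9.7 × 1 = 9.7°C, giving -3.2°C.
From 2200 m to 3600 m (saturated): cools by 4.8 × 1.4 = 6.72°C, giving -9.92°C.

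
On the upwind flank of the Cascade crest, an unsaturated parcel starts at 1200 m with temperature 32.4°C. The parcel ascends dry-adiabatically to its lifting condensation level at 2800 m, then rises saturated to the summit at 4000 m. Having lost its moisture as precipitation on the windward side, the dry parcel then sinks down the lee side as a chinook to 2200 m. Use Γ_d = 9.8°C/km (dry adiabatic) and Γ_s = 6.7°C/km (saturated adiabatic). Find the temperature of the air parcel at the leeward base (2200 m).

26.32°C

1200 → 2800 m (dry, 9.8°C/km): ΔT = -9.8 × 1.6 = -15.68°C → T = 16.72°C
2800 → 4000 m (saturated, 6.7°C/km): ΔT = -6.7 × 1.2 = -8.04°C → T = 8.68°C
4000 → 2200 m (dry descent, 9.8°C/km): ΔT = +9.8 × 1.8 = +17.64°C → T = 26.32°C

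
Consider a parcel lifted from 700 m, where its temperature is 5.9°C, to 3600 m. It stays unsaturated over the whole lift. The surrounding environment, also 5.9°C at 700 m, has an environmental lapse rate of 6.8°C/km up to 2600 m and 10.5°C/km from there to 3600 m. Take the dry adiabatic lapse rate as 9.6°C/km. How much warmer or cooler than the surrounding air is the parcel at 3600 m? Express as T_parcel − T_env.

Parcel:
  Dry to 3600 m: -9.6 × 2.9 km = -27.84°C, so T = -21.94°C.
Environment:
  Environment, lower layer to 2600 m: -6.8 × 1.9 km = -12.92°C, so T = -7.02°C.
  Environment, upper layer to 3600 m: -10.5 × 1 km = -10.5°C, so T = -17.52°C.
T_parcel − T_env = -21.94 − (-17.52) = -4.42°C

-4.42°C (parcel cooler than environment)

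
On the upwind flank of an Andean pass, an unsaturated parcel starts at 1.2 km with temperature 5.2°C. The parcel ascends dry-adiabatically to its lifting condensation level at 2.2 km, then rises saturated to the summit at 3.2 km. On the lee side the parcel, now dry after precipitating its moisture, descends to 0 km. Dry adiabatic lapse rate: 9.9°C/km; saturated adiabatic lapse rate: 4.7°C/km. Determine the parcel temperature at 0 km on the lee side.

22.28°C

From 1200 m to 2200 m (dry): cools by 9.9 × 1 = 9.9°C, giving -4.7°C.
From 2200 m to 3200 m (saturated): cools by 4.7 × 1 = 4.7°C, giving -9.4°C.
From 3200 m to 0 m (dry descent): warms by 9.9 × 3.2 = 31.68°C, giving 22.28°C.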